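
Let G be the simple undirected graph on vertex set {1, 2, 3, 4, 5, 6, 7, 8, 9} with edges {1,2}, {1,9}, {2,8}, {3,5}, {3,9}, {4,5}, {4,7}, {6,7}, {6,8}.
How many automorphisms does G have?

G is 2-regular and connected on 9 vertices, i.e. the cycle C_9. The automorphisms of the 9-cycle are exactly the symmetries of a regular 9-gon: the dihedral group D_9, |D_9| = 18.

18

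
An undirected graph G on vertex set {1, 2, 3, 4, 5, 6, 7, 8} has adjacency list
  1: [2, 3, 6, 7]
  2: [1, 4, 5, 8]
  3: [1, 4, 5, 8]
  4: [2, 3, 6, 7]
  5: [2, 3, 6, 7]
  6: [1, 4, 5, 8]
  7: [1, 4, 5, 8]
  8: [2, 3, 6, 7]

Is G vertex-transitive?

G is 4-regular and bipartite with parts {2, 3, 6, 7} and {1, 4, 5, 8} (each part is independent and every cross-pair is an edge), so G = K_{4,4}. Aut(K_{4,4}) is the wreath product S_4 ≀ Z_2: permute within each part, then optionally swap the parts; |Aut| = 2·(4!)² = 1152. Under this action every vertex can be carried to every other, so G is vertex-transitive.

Yes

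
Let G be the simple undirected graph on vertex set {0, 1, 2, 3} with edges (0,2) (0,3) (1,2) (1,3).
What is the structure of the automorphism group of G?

G is 2-regular and connected on 4 vertices, i.e. the cycle C_4. The automorphisms of the 4-cycle are exactly the symmetries of a regular 4-gon: the dihedral group D_4, |D_4| = 8.

the dihedral group of order 8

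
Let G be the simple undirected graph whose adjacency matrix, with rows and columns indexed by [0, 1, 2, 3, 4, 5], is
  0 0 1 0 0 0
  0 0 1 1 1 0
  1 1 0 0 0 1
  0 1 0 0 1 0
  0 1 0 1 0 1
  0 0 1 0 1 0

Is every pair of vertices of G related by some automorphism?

No

Vertex 0 is the only vertex of degree 1, so every automorphism fixes it; G is not vertex-transitive.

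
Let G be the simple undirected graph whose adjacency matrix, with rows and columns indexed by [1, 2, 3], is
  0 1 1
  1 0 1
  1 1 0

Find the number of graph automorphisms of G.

All 3 vertices are pairwise adjacent: G = K_3. Every bijection on the vertex set is an automorphism of K_3; hence Aut(K_3) ≅ S_3, order 6.

6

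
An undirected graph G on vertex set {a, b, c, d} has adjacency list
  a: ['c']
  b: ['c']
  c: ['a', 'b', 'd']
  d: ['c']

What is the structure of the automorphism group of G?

the symmetric group on 3 letters

Vertex c has degree 3 and every other vertex has degree 1, so G is the star K_{1,3} with centre c. Any automorphism fixes the centre and permutes the 3 leaves freely, so Aut(G) ≅ S_3 of order 3! = 6.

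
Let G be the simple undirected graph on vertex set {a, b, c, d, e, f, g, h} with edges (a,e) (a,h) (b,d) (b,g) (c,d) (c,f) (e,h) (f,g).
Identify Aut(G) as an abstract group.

G has two connected components, {b, c, d, f, g} and {a, e, h}; each is 2-regular, so G = C_5 ⊔ C_3. The components are non-isomorphic (different sizes), so Aut(G) = Aut(C_5) × Aut(C_3) = D_5 × D_3 of order 10·6 = 60.

D_5 × D_3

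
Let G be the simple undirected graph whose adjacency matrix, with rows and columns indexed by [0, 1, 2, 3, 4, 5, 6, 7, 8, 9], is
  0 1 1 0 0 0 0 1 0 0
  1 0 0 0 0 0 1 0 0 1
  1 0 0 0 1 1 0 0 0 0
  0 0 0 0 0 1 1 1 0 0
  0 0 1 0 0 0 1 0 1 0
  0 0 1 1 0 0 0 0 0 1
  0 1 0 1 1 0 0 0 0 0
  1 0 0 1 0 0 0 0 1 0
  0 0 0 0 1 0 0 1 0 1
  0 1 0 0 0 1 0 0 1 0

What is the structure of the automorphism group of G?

S_5

G is 3-regular on 10 vertices with no triangles and no 4-cycles (girth 5): this is the Petersen graph. Viewing the Petersen graph as the Kneser graph K(5,2) — vertices are 2-subsets of {1,…,5}, edges join disjoint pairs — its automorphisms are exactly the permutations of the 5-element set, so Aut ≅ S_5 of order 120.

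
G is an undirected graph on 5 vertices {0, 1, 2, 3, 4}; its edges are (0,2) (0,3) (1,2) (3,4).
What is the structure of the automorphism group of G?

C_2

The degree sequence is [2, 1, 2, 2, 1]; the two degree-1 vertices 1 and 4 are the ends of a path, so G = P_5. The only nontrivial automorphism of a path is the end-to-end reflection, so Aut(G) ≅ Z_2.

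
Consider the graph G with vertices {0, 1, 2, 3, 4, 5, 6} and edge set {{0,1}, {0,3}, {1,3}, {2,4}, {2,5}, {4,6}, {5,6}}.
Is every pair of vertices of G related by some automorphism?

G has two connected components, {2, 4, 5, 6} and {0, 1, 3}; each is 2-regular, so G = C_4 ⊔ C_3. The orbit of 0 under Aut(G) is {0, 1, 3}, which does not contain 2, so G is not vertex-transitive.

No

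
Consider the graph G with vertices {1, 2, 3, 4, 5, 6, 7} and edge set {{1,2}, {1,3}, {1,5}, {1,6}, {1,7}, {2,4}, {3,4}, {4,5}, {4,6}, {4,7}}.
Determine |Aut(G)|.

The vertices split by degree into {1, 4} (degree 5) and {2, 3, 5, 6, 7} (degree 2); every edge runs between the two parts, so G is the complete bipartite graph K_{2,5}. The parts have unequal sizes, so no automorphism swaps them; each part is permuted independently, giving S_5 × S_2 of order 5!·2! = 240.

240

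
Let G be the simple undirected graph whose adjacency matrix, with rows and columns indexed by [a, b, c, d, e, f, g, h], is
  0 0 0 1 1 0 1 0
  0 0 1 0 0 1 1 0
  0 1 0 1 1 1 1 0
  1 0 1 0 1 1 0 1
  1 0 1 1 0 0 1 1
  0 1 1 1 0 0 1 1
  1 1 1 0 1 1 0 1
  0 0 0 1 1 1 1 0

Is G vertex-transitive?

No

Vertex g is the only vertex of degree 6, so every automorphism fixes it; G is not vertex-transitive.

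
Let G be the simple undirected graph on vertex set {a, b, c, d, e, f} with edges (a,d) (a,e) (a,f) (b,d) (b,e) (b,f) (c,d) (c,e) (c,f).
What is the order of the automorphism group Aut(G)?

72

G is 3-regular and bipartite with parts {a, b, c} and {d, e, f} (each part is independent and every cross-pair is an edge), so G = K_{3,3}. Each part can be permuted independently (S_3 × S_3) and the two equal-size parts can also be swapped, giving (S_3 × S_3) ⋊ Z_2 of order 2·(3!)² = 72.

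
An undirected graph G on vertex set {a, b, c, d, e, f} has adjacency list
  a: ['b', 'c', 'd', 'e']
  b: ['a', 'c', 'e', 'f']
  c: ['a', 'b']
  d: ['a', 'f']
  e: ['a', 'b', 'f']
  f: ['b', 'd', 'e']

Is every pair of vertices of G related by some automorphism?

No

Automorphisms preserve degree, but G has vertices of degree 2 and vertices of degree 4; no automorphism maps one to the other, so G is not vertex-transitive.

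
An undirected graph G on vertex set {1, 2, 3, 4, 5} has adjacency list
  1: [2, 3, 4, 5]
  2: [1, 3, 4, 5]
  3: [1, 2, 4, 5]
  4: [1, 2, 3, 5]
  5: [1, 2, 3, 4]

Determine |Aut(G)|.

120

All 5 vertices are pairwise adjacent: G = K_5. Any permutation of the 5 vertices preserves K_5, so Aut(K_5) = S_5 of order 5! = 120.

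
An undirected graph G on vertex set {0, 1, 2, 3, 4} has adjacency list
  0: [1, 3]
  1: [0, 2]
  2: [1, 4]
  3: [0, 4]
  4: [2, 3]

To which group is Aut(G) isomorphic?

Every vertex has degree 2 and the graph is connected, so G is the 5-cycle C_5. The automorphisms of the 5-cycle are exactly the symmetries of a regular 5-gon: the dihedral group D_5, |D_5| = 10.

D_5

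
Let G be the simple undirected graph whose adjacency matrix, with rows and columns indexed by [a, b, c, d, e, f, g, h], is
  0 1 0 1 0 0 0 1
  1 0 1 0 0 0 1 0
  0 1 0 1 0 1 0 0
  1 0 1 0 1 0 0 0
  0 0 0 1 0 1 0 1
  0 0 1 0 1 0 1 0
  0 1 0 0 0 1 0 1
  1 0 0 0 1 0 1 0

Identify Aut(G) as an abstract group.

G is 3-regular and bipartite on 2^3 = 8 vertices with girth 4; it is the hypercube graph Q_3. Aut(Q_3) consists of the signed permutations of the 3 coordinate axes: 3! permutations times 2^3 sign flips, so |Aut| = 2^3·3! = 48.

Z_2^3 ⋊ S_3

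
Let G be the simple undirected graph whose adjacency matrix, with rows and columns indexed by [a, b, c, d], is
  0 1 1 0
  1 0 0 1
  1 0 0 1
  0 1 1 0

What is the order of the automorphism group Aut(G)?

8

G is 2-regular and bipartite on 2^2 = 4 vertices with girth 4; it is the hypercube graph Q_2. The symmetry group of the 2-cube is the hyperoctahedral group B_2 = Z_2 ≀ S_2, of order 2^2·2! = 8.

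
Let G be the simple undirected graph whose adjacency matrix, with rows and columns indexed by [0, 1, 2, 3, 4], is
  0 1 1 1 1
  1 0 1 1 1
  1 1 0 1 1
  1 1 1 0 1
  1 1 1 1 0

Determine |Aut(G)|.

Every vertex has degree 4, so G is the complete graph K_5. Any permutation of the 5 vertices preserves K_5, so Aut(K_5) = S_5 of order 5! = 120.

120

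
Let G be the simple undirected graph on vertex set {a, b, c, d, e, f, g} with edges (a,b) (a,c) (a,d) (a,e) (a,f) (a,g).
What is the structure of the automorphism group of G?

S_6

Vertex a has degree 6 and every other vertex has degree 1, so G is the star K_{1,6} with centre a. Any automorphism fixes the centre and permutes the 6 leaves freely, so Aut(G) ≅ S_6 of order 6! = 720.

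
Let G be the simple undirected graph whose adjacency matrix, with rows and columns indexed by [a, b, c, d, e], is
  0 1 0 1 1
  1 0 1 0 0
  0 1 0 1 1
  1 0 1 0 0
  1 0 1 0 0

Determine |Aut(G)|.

12

The vertices split by degree into {a, c} (degree 3) and {b, d, e} (degree 2); every edge runs between the two parts, so G is the complete bipartite graph K_{2,3}. The parts have unequal sizes, so no automorphism swaps them; each part is permuted independently, giving S_3 × S_2 of order 3!·2! = 12.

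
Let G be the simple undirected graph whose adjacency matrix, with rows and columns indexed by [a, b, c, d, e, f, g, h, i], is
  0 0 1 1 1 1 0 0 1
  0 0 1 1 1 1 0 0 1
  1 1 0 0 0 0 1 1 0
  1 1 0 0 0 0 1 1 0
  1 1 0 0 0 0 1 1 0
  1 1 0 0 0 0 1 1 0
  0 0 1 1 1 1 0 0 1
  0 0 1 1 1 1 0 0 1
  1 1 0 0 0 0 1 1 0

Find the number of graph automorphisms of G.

The vertices split by degree into {a, b, g, h} (degree 5) and {c, d, e, f, i} (degree 4); every edge runs between the two parts, so G is the complete bipartite graph K_{4,5}. The parts have unequal sizes, so no automorphism swaps them; each part is permuted independently, giving S_4 × S_5 of order 4!·5! = 2880.

2880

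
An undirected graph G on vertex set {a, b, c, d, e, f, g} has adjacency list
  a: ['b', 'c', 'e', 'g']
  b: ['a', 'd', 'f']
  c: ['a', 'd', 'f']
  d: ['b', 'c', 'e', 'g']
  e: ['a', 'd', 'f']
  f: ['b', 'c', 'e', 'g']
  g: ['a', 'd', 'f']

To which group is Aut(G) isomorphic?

S_4 × S_3

The vertices split by degree into {a, d, f} (degree 4) and {b, c, e, g} (degree 3); every edge runs between the two parts, so G is the complete bipartite graph K_{3,4}. The parts have unequal sizes, so no automorphism swaps them; each part is permuted independently, giving S_4 × S_3 of order 4!·3! = 144.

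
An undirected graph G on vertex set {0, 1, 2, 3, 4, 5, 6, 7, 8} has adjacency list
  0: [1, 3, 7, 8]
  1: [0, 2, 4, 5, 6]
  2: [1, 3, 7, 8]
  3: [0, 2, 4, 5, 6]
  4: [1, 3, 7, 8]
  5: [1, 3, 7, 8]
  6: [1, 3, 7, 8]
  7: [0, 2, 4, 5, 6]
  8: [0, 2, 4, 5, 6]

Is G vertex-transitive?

No

Automorphisms preserve degree, but G has vertices of degree 4 and vertices of degree 5; no automorphism maps one to the other, so G is not vertex-transitive.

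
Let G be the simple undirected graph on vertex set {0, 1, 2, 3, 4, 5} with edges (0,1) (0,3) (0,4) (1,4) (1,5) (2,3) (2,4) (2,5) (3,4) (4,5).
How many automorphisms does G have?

10

Vertex 4 is the unique vertex of degree 5; the remaining 5 vertices each have degree 3 and induce a cycle, so G is the wheel on 6 vertices with hub 4. With the hub fixed, the remaining symmetry is that of the rim cycle C_5, giving the dihedral group D_5.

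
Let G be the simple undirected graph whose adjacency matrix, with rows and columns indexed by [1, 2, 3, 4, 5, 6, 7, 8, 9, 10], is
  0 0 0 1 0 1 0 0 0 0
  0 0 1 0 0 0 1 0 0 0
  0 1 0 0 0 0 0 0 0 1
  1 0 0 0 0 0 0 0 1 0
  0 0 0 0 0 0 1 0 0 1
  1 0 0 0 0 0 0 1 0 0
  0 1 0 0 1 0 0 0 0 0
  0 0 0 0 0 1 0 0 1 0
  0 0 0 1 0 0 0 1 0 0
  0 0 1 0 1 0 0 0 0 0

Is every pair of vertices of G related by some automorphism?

G has two connected components, {1, 4, 6, 8, 9} and {2, 3, 5, 7, 10}; each is 2-regular, so G = C_5 ⊔ C_5. Aut of a disjoint union of two copies of C_5 is the wreath product D_5 ≀ Z_2, of order 2·10² = 200. This group acts transitively on the 10 vertices.

Yes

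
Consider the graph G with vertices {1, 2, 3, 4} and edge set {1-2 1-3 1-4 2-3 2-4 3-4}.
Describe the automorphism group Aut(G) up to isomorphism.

All 4 vertices are pairwise adjacent: G = K_4. Every bijection on the vertex set is an automorphism of K_4; hence Aut(K_4) ≅ S_4, order 24.

S_4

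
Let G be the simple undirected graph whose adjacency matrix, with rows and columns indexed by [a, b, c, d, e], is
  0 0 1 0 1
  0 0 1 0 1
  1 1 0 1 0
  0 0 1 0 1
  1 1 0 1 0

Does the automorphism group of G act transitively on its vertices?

Automorphisms preserve degree, but G has vertices of degree 2 and vertices of degree 3; no automorphism maps one to the other, so G is not vertex-transitive.

No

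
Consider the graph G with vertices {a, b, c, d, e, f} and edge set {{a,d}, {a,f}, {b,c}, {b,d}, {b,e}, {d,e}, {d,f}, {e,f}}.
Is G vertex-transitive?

Vertex a is the only vertex of degree 2, so every automorphism fixes it; G is not vertex-transitive.

No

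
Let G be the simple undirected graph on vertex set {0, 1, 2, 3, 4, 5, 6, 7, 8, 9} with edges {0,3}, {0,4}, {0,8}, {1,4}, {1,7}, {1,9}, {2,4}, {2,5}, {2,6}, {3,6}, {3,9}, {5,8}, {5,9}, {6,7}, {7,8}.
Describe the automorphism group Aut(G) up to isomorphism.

G is 3-regular on 10 vertices with no triangles and no 4-cycles (girth 5): this is the Petersen graph. It is a classical fact that the Petersen graph has automorphism group S_5 (order 120), arising from its description as the Kneser graph K(5,2).

S_5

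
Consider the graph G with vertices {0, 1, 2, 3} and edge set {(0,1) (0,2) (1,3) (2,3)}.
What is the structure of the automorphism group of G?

the dihedral group of order 8

G is 2-regular and bipartite on 2^2 = 4 vertices with girth 4; it is the hypercube graph Q_2. Aut(Q_2) consists of the signed permutations of the 2 coordinate axes: 2! permutations times 2^2 sign flips, so |Aut| = 2^2·2! = 8.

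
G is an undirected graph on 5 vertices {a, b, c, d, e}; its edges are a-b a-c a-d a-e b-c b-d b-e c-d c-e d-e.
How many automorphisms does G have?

Every vertex has degree 4, so G is the complete graph K_5. Every bijection on the vertex set is an automorphism of K_5; hence Aut(K_5) ≅ S_5, order 120.

120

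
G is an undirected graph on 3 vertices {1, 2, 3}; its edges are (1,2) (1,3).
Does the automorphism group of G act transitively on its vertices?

No

Vertex 1 is the only vertex of degree 2, so every automorphism fixes it; G is not vertex-transitive.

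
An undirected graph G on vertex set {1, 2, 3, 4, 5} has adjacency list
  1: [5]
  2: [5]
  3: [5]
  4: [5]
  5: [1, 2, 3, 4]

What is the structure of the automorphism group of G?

Vertex 5 has degree 4 and every other vertex has degree 1, so G is the star K_{1,4} with centre 5. The 4 leaves are pairwise interchangeable while the centre is fixed, giving Aut(G) = S_4.

S_4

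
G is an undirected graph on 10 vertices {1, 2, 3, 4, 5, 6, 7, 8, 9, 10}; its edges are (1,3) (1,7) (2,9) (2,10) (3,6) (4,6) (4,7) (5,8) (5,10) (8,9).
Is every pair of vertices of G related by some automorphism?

G has two connected components, {1, 3, 4, 6, 7} and {2, 5, 8, 9, 10}; each is 2-regular, so G = C_5 ⊔ C_5. Aut of a disjoint union of two copies of C_5 is the wreath product D_5 ≀ Z_2, of order 2·10² = 200. This group acts transitively on the 10 vertices.

Yes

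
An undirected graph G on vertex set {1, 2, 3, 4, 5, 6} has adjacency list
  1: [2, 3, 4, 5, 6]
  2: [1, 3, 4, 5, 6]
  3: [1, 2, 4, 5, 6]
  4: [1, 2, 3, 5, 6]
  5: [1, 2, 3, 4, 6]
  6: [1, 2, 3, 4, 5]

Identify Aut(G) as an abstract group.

S_6

All 6 vertices are pairwise adjacent: G = K_6. Every bijection on the vertex set is an automorphism of K_6; hence Aut(K_6) ≅ S_6, order 720.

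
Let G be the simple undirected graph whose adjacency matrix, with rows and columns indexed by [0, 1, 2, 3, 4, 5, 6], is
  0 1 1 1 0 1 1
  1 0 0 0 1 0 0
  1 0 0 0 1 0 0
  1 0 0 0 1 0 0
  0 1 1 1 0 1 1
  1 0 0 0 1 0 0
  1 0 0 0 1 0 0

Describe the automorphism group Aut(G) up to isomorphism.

The vertices split by degree into {0, 4} (degree 5) and {1, 2, 3, 5, 6} (degree 2); every edge runs between the two parts, so G is the complete bipartite graph K_{2,5}. The parts have unequal sizes, so no automorphism swaps them; each part is permuted independently, giving S_2 × S_5 of order 2!·5! = 240.

S_2 × S_5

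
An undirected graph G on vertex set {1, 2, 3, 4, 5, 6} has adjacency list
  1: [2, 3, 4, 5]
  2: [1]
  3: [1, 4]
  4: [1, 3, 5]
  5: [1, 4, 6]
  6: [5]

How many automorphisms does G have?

Degrees alone do not determine every vertex (e.g. 2 and 6 both have degree 1), but their neighbour-degree multisets differ: N(2) has degrees [4] while N(6) has degrees [3]. Repeating this refinement separates all vertices, so the only automorphism is the identity.

1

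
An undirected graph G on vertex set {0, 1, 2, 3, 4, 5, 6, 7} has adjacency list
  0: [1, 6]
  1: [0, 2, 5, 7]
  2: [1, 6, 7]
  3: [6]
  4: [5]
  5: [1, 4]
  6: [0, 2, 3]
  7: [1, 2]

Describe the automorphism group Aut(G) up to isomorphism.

The degree sequence is [2, 4, 3, 1, 1, 2, 3, 2]. Checking the degree-preserving permutations of the vertex set shows that none except the identity preserves every edge, so Aut(G) is trivial.

1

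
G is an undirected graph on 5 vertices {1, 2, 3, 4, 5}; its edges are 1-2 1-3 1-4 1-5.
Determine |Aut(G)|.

Vertex 1 has degree 4 and every other vertex has degree 1, so G is the star K_{1,4} with centre 1. Any automorphism fixes the centre and permutes the 4 leaves freely, so Aut(G) ≅ S_4 of order 4! = 24.

24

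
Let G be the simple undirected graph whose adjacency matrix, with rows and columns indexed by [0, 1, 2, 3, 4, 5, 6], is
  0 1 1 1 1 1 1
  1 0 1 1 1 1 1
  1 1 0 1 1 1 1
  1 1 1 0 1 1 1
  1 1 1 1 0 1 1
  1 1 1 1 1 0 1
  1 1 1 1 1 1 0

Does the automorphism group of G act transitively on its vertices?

Yes

Every vertex has degree 6, so G is the complete graph K_7. Any permutation of the 7 vertices preserves K_7, so Aut(K_7) = S_7 of order 7! = 5040. Under this action every vertex can be carried to every other, so G is vertex-transitive.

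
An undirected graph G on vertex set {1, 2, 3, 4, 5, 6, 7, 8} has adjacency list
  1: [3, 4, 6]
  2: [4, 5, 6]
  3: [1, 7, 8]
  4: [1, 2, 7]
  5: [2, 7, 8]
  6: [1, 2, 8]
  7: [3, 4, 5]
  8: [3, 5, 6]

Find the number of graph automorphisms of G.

G is 3-regular and bipartite on 2^3 = 8 vertices with girth 4; it is the hypercube graph Q_3. The symmetry group of the 3-cube is the hyperoctahedral group B_3 = Z_2 ≀ S_3, of order 2^3·3! = 48.

48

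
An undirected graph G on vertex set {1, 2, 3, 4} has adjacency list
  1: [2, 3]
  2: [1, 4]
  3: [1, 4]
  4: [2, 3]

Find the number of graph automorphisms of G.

8

G is 2-regular and bipartite on 2^2 = 4 vertices with girth 4; it is the hypercube graph Q_2. The symmetry group of the 2-cube is the hyperoctahedral group B_2 = Z_2 ≀ S_2, of order 2^2·2! = 8.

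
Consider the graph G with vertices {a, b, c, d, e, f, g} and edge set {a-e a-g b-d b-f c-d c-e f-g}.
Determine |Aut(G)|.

14

G is 2-regular and connected on 7 vertices, i.e. the cycle C_7. The automorphisms of the 7-cycle are exactly the symmetries of a regular 7-gon: the dihedral group D_7, |D_7| = 14.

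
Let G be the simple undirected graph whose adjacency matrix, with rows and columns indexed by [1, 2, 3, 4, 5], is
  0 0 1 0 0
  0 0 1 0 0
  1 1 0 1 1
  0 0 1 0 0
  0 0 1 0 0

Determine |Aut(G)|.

24

Vertex 3 has degree 4 and every other vertex has degree 1, so G is the star K_{1,4} with centre 3. Any automorphism fixes the centre and permutes the 4 leaves freely, so Aut(G) ≅ S_4 of order 4! = 24.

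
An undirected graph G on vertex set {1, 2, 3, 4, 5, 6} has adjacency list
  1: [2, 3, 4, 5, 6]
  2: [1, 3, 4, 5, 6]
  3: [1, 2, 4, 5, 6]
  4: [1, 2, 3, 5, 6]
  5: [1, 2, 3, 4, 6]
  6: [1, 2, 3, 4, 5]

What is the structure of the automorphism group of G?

Every vertex has degree 5, so G is the complete graph K_6. Any permutation of the 6 vertices preserves K_6, so Aut(K_6) = S_6 of order 6! = 720.

S_6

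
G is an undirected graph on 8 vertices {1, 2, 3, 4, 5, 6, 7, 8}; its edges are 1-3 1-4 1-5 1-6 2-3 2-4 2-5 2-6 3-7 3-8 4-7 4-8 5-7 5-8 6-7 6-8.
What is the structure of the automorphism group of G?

G is 4-regular and bipartite with parts {3, 4, 5, 6} and {1, 2, 7, 8} (each part is independent and every cross-pair is an edge), so G = K_{4,4}. Aut(K_{4,4}) is the wreath product S_4 ≀ Z_2: permute within each part, then optionally swap the parts; |Aut| = 2·(4!)² = 1152.

S_4 ≀ Z_2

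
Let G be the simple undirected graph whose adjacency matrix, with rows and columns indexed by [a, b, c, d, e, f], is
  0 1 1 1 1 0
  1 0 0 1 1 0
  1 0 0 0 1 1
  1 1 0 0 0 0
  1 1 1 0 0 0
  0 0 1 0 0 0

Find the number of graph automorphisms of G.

Degrees alone do not determine every vertex (e.g. b and c both have degree 3), but their neighbour-degree multisets differ: N(b) has degrees [2, 3, 4] while N(c) has degrees [1, 3, 4]. Repeating this refinement separates all vertices, so the only automorphism is the identity.

1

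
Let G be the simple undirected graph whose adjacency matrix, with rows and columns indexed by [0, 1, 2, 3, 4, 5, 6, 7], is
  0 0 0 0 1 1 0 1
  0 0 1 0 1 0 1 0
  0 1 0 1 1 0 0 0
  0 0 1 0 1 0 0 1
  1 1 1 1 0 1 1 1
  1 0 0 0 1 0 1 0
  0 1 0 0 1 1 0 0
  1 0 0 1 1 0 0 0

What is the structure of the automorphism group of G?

Vertex 4 is the unique vertex of degree 7; the remaining 7 vertices each have degree 3 and induce a cycle, so G is the wheel on 8 vertices with hub 4. With the hub fixed, the remaining symmetry is that of the rim cycle C_7, giving the dihedral group D_7.

the dihedral group of order 14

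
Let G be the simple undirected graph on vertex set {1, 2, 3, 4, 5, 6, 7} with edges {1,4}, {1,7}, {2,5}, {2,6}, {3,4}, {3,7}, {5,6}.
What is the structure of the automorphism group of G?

D_3 × D_4

G has two connected components, {1, 3, 4, 7} and {2, 5, 6}; each is 2-regular, so G = C_4 ⊔ C_3. No automorphism exchanges components of different sizes, hence Aut(G) is the direct product D_3 × D_4, order 48.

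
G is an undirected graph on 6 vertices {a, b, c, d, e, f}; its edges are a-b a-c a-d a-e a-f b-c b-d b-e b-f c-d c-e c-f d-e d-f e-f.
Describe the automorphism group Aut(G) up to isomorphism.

S_6

All 6 vertices are pairwise adjacent: G = K_6. Any permutation of the 6 vertices preserves K_6, so Aut(K_6) = S_6 of order 6! = 720.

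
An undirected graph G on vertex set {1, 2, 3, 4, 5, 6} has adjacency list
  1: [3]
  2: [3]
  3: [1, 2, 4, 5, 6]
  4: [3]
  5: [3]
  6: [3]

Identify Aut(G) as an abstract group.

Vertex 3 has degree 5 and every other vertex has degree 1, so G is the star K_{1,5} with centre 3. Any automorphism fixes the centre and permutes the 5 leaves freely, so Aut(G) ≅ S_5 of order 5! = 120.

S_5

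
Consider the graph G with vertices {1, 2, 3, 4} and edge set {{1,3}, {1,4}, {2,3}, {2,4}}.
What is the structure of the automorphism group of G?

Z_2^2 ⋊ S_2

G is 2-regular and bipartite on 2^2 = 4 vertices with girth 4; it is the hypercube graph Q_2. Aut(Q_2) consists of the signed permutations of the 2 coordinate axes: 2! permutations times 2^2 sign flips, so |Aut| = 2^2·2! = 8.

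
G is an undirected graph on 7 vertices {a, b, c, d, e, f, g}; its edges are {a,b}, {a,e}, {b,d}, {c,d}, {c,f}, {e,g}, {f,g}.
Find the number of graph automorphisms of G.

G is 2-regular and connected on 7 vertices, i.e. the cycle C_7. The automorphisms of the 7-cycle are exactly the symmetries of a regular 7-gon: the dihedral group D_7, |D_7| = 14.

14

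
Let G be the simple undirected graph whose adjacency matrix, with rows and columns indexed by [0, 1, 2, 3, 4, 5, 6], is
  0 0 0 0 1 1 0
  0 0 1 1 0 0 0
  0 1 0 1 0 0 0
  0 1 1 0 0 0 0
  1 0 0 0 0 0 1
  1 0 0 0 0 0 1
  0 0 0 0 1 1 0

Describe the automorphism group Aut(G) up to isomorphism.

D_4 × D_3

G has two connected components, {0, 4, 5, 6} and {1, 2, 3}; each is 2-regular, so G = C_4 ⊔ C_3. The components are non-isomorphic (different sizes), so Aut(G) = Aut(C_4) × Aut(C_3) = D_4 × D_3 of order 8·6 = 48.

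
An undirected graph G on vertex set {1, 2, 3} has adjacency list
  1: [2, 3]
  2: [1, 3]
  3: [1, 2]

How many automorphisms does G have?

Every vertex has degree 2, so G is the complete graph K_3. Every bijection on the vertex set is an automorphism of K_3; hence Aut(K_3) ≅ S_3, order 6.

6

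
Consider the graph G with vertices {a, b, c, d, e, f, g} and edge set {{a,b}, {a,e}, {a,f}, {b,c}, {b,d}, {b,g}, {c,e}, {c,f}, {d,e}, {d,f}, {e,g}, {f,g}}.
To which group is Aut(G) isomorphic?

The vertices split by degree into {b, e, f} (degree 4) and {a, c, d, g} (degree 3); every edge runs between the two parts, so G is the complete bipartite graph K_{3,4}. The parts have unequal sizes, so no automorphism swaps them; each part is permuted independently, giving S_4 × S_3 of order 4!·3! = 144.

S_4 × S_3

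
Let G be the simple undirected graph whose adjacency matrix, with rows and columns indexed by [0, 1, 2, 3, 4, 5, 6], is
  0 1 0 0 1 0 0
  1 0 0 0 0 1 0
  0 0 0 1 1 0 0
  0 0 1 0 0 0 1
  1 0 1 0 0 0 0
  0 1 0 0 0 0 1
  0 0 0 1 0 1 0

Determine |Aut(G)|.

Every vertex has degree 2 and the graph is connected, so G is the 7-cycle C_7. C_7 has 7 rotations and 7 reflections, so Aut(C_7) ≅ D_7 of order 14.

14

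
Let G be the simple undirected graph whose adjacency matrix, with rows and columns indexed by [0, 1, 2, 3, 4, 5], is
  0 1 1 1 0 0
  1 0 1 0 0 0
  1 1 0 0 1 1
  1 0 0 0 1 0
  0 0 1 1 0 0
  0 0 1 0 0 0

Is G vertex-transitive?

No

Vertex 0 is the only vertex of degree 3, so every automorphism fixes it; G is not vertex-transitive.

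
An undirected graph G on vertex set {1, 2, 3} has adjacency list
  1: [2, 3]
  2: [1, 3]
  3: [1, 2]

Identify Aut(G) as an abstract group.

S_3

Every vertex has degree 2, so G is the complete graph K_3. Every bijection on the vertex set is an automorphism of K_3; hence Aut(K_3) ≅ S_3, order 6.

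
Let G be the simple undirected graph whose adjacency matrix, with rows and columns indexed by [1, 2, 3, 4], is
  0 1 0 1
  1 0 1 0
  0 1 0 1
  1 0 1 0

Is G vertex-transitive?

Every vertex has degree 2 and the graph is connected, so G is the 4-cycle C_4. C_4 has 4 rotations and 4 reflections, so Aut(C_4) ≅ D_4 of order 8. Under this action every vertex can be carried to every other, so G is vertex-transitive.

Yes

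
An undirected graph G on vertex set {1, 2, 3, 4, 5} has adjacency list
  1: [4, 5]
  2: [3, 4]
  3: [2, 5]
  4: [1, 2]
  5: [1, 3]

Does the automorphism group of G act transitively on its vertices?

G is 2-regular and connected on 5 vertices, i.e. the cycle C_5. The automorphisms of the 5-cycle are exactly the symmetries of a regular 5-gon: the dihedral group D_5, |D_5| = 10. This group acts transitively on the 5 vertices.

Yes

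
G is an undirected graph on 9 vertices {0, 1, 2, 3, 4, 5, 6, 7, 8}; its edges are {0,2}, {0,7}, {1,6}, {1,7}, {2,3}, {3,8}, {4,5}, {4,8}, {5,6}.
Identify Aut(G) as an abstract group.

G is 2-regular and connected on 9 vertices, i.e. the cycle C_9. The automorphisms of the 9-cycle are exactly the symmetries of a regular 9-gon: the dihedral group D_9, |D_9| = 18.

the dihedral group of order 18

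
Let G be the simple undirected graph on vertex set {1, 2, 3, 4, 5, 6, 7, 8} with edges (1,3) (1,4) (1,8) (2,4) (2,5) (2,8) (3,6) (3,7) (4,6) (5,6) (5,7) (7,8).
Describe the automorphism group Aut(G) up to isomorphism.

G is 3-regular and bipartite on 2^3 = 8 vertices with girth 4; it is the hypercube graph Q_3. The symmetry group of the 3-cube is the hyperoctahedral group B_3 = Z_2 ≀ S_3, of order 2^3·3! = 48.

Z_2^3 ⋊ S_3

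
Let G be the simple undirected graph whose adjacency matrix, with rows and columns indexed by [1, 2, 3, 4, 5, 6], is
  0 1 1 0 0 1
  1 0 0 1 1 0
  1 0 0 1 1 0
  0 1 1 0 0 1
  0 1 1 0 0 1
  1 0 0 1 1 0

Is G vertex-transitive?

G is 3-regular and bipartite with parts {2, 3, 6} and {1, 4, 5} (each part is independent and every cross-pair is an edge), so G = K_{3,3}. Each part can be permuted independently (S_3 × S_3) and the two equal-size parts can also be swapped, giving (S_3 × S_3) ⋊ Z_2 of order 2·(3!)² = 72. This group acts transitively on the 6 vertices.

Yes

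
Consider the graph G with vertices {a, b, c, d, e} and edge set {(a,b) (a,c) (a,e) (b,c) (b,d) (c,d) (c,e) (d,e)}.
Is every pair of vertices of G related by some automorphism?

Vertex c is the only vertex of degree 4, so every automorphism fixes it; G is not vertex-transitive.

No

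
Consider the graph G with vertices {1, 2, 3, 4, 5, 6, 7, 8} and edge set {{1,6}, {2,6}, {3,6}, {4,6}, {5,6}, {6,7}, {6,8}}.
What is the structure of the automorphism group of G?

the symmetric group on 7 letters

Vertex 6 has degree 7 and every other vertex has degree 1, so G is the star K_{1,7} with centre 6. Any automorphism fixes the centre and permutes the 7 leaves freely, so Aut(G) ≅ S_7 of order 7! = 5040.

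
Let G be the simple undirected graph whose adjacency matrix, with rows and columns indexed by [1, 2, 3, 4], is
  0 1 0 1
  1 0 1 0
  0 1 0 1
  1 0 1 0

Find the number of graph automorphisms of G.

G is 2-regular and bipartite with parts {2, 4} and {1, 3} (each part is independent and every cross-pair is an edge), so G = K_{2,2}. Aut(K_{2,2}) is the wreath product S_2 ≀ Z_2: permute within each part, then optionally swap the parts; |Aut| = 2·(2!)² = 8.

8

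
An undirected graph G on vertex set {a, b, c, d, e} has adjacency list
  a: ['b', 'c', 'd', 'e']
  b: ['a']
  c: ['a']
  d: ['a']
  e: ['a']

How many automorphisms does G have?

Vertex a has degree 4 and every other vertex has degree 1, so G is the star K_{1,4} with centre a. Any automorphism fixes the centre and permutes the 4 leaves freely, so Aut(G) ≅ S_4 of order 4! = 24.

24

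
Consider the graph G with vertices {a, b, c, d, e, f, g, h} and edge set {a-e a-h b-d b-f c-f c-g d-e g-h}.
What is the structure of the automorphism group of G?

Every vertex has degree 2 and the graph is connected, so G is the 8-cycle C_8. C_8 has 8 rotations and 8 reflections, so Aut(C_8) ≅ D_8 of order 16.

the dihedral group of order 16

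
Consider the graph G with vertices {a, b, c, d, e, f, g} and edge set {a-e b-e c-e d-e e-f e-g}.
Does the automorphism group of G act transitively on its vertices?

No

Vertex e is the only vertex of degree 6, so every automorphism fixes it; G is not vertex-transitive.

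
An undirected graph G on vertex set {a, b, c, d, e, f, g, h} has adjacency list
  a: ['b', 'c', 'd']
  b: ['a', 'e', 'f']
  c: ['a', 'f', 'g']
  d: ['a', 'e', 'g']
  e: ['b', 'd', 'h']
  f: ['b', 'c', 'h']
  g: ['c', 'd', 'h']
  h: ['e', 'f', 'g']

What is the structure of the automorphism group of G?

G is 3-regular and bipartite on 2^3 = 8 vertices with girth 4; it is the hypercube graph Q_3. The symmetry group of the 3-cube is the hyperoctahedral group B_3 = Z_2 ≀ S_3, of order 2^3·3! = 48.

the hyperoctahedral group B_3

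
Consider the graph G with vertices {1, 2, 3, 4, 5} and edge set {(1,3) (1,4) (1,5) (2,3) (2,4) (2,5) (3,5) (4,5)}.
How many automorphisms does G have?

Vertex 5 is the unique vertex of degree 4; the remaining 4 vertices each have degree 3 and induce a cycle, so G is the wheel on 5 vertices with hub 5. Every automorphism fixes the hub and acts on the rim 4-cycle, so Aut(G) ≅ Aut(C_4) = D_4 of order 8.

8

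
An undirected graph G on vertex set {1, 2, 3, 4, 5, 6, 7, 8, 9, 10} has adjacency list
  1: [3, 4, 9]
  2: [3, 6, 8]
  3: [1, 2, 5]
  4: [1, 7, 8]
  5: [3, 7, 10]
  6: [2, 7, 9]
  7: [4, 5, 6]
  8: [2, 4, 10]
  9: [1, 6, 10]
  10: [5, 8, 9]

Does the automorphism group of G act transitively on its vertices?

Yes

G is 3-regular on 10 vertices with no triangles and no 4-cycles (girth 5): this is the Petersen graph. It is a classical fact that the Petersen graph has automorphism group S_5 (order 120), arising from its description as the Kneser graph K(5,2). Under this action every vertex can be carried to every other, so G is vertex-transitive.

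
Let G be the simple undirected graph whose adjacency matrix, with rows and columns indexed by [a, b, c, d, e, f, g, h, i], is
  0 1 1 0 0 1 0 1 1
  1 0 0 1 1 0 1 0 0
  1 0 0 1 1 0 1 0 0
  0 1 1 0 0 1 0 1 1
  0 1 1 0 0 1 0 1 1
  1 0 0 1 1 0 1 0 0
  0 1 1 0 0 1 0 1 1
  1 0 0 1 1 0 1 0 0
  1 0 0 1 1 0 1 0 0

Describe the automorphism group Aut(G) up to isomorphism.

The vertices split by degree into {a, d, e, g} (degree 5) and {b, c, f, h, i} (degree 4); every edge runs between the two parts, so G is the complete bipartite graph K_{4,5}. The parts have unequal sizes, so no automorphism swaps them; each part is permuted independently, giving S_4 × S_5 of order 4!·5! = 2880.

S_4 × S_5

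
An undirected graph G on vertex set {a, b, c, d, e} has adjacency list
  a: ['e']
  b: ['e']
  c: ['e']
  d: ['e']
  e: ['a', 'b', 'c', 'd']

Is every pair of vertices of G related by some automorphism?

No

Vertex e is the only vertex of degree 4, so every automorphism fixes it; G is not vertex-transitive.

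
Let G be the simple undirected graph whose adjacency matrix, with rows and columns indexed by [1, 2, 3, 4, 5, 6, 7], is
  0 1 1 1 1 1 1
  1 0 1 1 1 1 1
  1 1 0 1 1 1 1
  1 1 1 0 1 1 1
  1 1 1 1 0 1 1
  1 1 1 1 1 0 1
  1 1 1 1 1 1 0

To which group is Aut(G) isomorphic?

All 7 vertices are pairwise adjacent: G = K_7. Any permutation of the 7 vertices preserves K_7, so Aut(K_7) = S_7 of order 7! = 5040.

the symmetric group on 7 letters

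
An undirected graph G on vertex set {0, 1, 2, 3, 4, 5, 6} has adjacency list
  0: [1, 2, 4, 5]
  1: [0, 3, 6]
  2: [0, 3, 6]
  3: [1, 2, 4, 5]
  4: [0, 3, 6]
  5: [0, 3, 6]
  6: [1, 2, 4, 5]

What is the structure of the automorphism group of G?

The vertices split by degree into {0, 3, 6} (degree 4) and {1, 2, 4, 5} (degree 3); every edge runs between the two parts, so G is the complete bipartite graph K_{3,4}. Automorphisms preserve the bipartition setwise (since the parts differ in size) and act as S_4 × S_3 within it; |Aut| = 144.

S_4 × S_3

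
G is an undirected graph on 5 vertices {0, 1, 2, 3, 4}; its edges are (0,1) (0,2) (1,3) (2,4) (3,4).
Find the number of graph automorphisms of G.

Every vertex has degree 2 and the graph is connected, so G is the 5-cycle C_5. C_5 has 5 rotations and 5 reflections, so Aut(C_5) ≅ D_5 of order 10.

10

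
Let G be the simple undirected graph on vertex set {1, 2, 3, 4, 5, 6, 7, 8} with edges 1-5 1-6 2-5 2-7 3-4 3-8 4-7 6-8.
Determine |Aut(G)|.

16

G is 2-regular and connected on 8 vertices, i.e. the cycle C_8. C_8 has 8 rotations and 8 reflections, so Aut(C_8) ≅ D_8 of order 16.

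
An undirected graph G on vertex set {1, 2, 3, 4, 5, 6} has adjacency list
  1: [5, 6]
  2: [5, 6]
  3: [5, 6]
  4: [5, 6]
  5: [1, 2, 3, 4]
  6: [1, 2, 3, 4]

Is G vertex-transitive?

Automorphisms preserve degree, but G has vertices of degree 2 and vertices of degree 4; no automorphism maps one to the other, so G is not vertex-transitive.

No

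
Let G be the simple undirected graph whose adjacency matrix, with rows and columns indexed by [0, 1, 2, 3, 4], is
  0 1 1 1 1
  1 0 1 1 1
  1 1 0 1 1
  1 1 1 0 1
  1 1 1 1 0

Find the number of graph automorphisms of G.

Every vertex has degree 4, so G is the complete graph K_5. Every bijection on the vertex set is an automorphism of K_5; hence Aut(K_5) ≅ S_5, order 120.

120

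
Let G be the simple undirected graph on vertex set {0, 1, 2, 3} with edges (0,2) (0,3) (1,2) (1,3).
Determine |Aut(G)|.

G is 2-regular and bipartite on 2^2 = 4 vertices with girth 4; it is the hypercube graph Q_2. The symmetry group of the 2-cube is the hyperoctahedral group B_2 = Z_2 ≀ S_2, of order 2^2·2! = 8.

8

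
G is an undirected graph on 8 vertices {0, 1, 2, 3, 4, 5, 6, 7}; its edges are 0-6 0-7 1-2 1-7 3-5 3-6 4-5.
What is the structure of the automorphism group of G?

C_2

The degree sequence is [2, 2, 1, 2, 1, 2, 2, 2]; the two degree-1 vertices 2 and 4 are the ends of a path, so G = P_8. The only nontrivial automorphism of a path is the end-to-end reflection, so Aut(G) ≅ Z_2.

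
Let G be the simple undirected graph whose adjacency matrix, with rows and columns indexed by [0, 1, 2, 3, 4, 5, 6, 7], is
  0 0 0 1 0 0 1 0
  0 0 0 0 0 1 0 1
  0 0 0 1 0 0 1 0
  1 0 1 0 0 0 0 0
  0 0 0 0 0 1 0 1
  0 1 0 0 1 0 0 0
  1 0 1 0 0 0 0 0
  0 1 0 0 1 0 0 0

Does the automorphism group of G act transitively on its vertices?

Yes

G has two connected components, {1, 4, 5, 7} and {0, 2, 3, 6}; each is 2-regular, so G = C_4 ⊔ C_4. With two isomorphic components, Aut(G) = Aut(C_4) ≀ S_2 = (D_4 × D_4) ⋊ Z_2: permute each cycle by D_4, then optionally swap the two cycles. Order 2·(2·4)² = 128. This group acts transitively on the 8 vertices.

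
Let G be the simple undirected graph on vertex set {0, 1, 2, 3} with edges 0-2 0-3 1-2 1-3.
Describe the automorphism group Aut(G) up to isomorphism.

D_4

G is 2-regular and connected on 4 vertices, i.e. the cycle C_4. C_4 has 4 rotations and 4 reflections, so Aut(C_4) ≅ D_4 of order 8.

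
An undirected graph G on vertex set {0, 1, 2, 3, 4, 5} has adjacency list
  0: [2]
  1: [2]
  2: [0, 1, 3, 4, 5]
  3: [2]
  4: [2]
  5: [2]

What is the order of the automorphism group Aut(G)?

Vertex 2 has degree 5 and every other vertex has degree 1, so G is the star K_{1,5} with centre 2. The 5 leaves are pairwise interchangeable while the centre is fixed, giving Aut(G) = S_5.

120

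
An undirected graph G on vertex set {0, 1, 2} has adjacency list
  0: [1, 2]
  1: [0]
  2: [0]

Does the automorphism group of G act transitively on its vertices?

Vertex 0 is the only vertex of degree 2, so every automorphism fixes it; G is not vertex-transitive.

No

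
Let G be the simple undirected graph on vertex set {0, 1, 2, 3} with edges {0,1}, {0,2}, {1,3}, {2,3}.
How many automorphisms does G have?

G is 2-regular and bipartite on 2^2 = 4 vertices with girth 4; it is the hypercube graph Q_2. The symmetry group of the 2-cube is the hyperoctahedral group B_2 = Z_2 ≀ S_2, of order 2^2·2! = 8.

8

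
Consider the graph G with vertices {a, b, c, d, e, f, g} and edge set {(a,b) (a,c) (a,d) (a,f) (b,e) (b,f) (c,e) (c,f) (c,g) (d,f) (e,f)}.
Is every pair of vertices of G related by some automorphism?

No

Vertex d is the only vertex of degree 2, so every automorphism fixes it; G is not vertex-transitive.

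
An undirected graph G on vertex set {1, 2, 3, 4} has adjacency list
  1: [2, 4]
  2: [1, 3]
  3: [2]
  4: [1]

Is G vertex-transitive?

No

Automorphisms preserve degree, but G has vertices of degree 1 and vertices of degree 2; no automorphism maps one to the other, so G is not vertex-transitive.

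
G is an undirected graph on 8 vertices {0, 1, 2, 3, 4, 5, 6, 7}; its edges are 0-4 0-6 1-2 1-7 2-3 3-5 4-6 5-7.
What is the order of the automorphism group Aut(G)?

60

G has two connected components, {1, 2, 3, 5, 7} and {0, 4, 6}; each is 2-regular, so G = C_5 ⊔ C_3. The components are non-isomorphic (different sizes), so Aut(G) = Aut(C_3) × Aut(C_5) = D_3 × D_5 of order 6·10 = 60.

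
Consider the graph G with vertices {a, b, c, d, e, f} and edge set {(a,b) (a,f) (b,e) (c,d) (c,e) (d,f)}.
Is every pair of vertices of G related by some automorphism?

Every vertex has degree 2 and the graph is connected, so G is the 6-cycle C_6. C_6 has 6 rotations and 6 reflections, so Aut(C_6) ≅ D_6 of order 12. This group acts transitively on the 6 vertices.

Yes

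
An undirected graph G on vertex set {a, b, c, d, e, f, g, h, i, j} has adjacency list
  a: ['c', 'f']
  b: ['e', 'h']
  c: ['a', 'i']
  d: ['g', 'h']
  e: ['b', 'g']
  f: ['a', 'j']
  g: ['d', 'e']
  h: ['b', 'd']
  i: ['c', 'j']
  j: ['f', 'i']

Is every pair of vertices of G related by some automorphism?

Yes

G has two connected components, {a, c, f, i, j} and {b, d, e, g, h}; each is 2-regular, so G = C_5 ⊔ C_5. Aut of a disjoint union of two copies of C_5 is the wreath product D_5 ≀ Z_2, of order 2·10² = 200. Under this action every vertex can be carried to every other, so G is vertex-transitive.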